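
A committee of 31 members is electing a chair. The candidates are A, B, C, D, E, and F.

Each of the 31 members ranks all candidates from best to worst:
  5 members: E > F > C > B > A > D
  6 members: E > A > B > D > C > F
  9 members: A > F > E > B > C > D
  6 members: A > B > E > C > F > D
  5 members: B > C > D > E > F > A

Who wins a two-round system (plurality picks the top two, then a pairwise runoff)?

Round 1 first-place votes: A 15, B 5, C 0, D 0, E 11, F 0. A and E advance.
Runoff: A is ranked above E on 15 ballots, E above A on 16.

E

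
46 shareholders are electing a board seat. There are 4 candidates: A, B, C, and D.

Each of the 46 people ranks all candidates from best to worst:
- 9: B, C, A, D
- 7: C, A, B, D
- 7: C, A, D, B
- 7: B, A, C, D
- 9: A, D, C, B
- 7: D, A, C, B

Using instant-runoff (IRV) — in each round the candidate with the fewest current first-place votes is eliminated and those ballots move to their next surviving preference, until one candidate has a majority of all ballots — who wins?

Round 1: A 9, B 16, C 14, D 7. D eliminated.
Round 2: A 16, B 16, C 14. C eliminated.
Round 3: A 30, B 16. A has a majority (≥24).

A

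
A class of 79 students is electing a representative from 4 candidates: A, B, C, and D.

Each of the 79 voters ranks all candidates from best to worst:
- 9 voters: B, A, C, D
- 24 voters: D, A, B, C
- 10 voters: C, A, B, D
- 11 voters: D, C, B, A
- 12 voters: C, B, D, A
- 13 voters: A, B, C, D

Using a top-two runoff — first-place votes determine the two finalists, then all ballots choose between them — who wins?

C

Round 1 first-place votes: A 13, B 9, C 22, D 35. D and C advance.
Runoff: D is ranked above C on 35 ballots, C above D on 44.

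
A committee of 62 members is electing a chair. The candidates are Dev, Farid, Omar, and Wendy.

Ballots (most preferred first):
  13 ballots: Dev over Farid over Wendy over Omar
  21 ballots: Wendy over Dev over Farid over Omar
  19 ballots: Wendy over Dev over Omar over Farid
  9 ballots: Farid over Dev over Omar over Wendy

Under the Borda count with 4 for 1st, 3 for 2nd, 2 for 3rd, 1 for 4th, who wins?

Dev: 13×4 + 21×3 + 19×3 + 9×3 = 199
Farid: 13×3 + 21×2 + 19×1 + 9×4 = 136
Omar: 13×1 + 21×1 + 19×2 + 9×2 = 90
Wendy: 13×2 + 21×4 + 19×4 + 9×1 = 195

Dev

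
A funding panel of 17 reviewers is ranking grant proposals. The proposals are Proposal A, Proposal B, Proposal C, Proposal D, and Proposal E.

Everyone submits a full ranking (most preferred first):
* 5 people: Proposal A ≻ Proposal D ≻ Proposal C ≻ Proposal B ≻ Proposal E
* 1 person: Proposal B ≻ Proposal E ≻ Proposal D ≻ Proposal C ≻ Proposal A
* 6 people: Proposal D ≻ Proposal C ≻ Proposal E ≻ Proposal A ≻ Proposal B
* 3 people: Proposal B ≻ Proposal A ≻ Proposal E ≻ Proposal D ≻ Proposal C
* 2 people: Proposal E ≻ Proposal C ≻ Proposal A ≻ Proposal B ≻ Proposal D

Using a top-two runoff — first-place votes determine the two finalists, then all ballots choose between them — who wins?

Proposal A

Round 1 first-place votes: Proposal A 5, Proposal B 4, Proposal C 0, Proposal D 6, Proposal E 2. Proposal D and Proposal A advance.
Runoff: Proposal D is ranked above Proposal A on 7 ballots, Proposal A above Proposal D on 10.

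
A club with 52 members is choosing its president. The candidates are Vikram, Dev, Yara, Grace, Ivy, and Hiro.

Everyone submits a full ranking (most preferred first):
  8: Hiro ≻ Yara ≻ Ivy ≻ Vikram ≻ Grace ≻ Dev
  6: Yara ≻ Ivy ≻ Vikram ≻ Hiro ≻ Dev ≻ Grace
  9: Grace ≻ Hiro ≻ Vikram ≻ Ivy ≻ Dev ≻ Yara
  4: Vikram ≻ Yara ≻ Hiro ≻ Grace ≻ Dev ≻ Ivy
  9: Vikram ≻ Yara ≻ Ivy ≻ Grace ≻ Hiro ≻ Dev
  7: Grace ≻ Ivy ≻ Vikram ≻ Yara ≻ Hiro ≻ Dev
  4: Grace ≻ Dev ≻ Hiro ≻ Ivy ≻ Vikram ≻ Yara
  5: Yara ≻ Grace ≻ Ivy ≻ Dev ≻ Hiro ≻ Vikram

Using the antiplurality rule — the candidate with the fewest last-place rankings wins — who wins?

Last-place votes: Vikram 5, Dev 24, Yara 13, Grace 6, Ivy 4, Hiro 0.

Hiro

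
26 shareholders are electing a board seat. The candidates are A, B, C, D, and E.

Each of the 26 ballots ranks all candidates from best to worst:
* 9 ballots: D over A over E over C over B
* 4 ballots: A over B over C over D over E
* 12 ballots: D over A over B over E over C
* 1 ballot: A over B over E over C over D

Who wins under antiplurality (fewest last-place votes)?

A

Last-place votes: A 0, B 9, C 12, D 1, E 4.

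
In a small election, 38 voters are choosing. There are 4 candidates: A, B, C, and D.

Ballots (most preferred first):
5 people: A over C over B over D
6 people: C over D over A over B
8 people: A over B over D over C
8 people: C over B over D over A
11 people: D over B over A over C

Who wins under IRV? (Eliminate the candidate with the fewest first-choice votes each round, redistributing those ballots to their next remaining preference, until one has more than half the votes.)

A

Round 1: A 13, B 0, C 14, D 11. B eliminated.
Round 2: A 13, C 14, D 11. D eliminated.
Round 3: A 24, C 14. A has a majority (≥20).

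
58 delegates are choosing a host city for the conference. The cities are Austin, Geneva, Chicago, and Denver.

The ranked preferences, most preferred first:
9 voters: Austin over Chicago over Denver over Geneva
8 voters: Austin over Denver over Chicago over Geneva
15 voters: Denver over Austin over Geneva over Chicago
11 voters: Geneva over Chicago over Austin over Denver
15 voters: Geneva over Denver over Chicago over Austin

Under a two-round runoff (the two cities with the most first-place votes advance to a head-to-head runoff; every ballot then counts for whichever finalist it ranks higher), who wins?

Austin

Round 1 first-place votes: Austin 17, Geneva 26, Chicago 0, Denver 15. Geneva and Austin advance.
Runoff: Geneva is ranked above Austin on 26 ballots, Austin above Geneva on 32.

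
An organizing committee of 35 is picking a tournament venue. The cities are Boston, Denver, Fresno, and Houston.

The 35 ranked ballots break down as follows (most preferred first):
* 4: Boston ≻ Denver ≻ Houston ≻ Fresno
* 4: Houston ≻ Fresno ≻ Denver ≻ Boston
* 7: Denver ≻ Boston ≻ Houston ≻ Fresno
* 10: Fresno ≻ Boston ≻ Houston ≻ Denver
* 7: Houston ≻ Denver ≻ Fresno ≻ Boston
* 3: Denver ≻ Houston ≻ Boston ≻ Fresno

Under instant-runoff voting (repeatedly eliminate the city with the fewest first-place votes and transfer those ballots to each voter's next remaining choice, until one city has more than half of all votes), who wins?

Houston

Round 1: Boston 4, Denver 10, Fresno 10, Houston 11. Boston eliminated.
Round 2: Denver 14, Fresno 10, Houston 11. Fresno eliminated.
Round 3: Denver 14, Houston 21. Houston has a majority (≥18).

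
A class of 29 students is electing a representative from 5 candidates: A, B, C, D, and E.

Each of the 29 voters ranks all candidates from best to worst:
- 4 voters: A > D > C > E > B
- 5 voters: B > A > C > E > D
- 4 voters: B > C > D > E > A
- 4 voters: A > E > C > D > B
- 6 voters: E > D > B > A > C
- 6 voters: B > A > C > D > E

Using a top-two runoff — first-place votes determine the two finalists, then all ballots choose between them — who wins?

B

Round 1 first-place votes: A 8, B 15, C 0, D 0, E 6. B and A advance.
Runoff: B is ranked above A on 21 ballots, A above B on 8.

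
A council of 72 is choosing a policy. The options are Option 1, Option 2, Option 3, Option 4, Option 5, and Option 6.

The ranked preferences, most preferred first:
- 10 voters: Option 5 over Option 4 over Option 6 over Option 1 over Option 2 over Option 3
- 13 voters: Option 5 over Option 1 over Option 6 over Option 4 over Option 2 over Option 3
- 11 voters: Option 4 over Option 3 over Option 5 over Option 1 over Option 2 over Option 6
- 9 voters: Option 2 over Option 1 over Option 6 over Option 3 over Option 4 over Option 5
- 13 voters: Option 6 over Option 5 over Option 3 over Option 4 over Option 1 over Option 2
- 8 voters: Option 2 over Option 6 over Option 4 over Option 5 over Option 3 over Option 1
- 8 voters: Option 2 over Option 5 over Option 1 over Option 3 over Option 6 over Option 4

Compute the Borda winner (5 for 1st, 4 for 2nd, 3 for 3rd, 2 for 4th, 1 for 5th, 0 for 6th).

Option 5

Option 1: 10×2 + 13×4 + 11×2 + 9×4 + 13×1 + 8×0 + 8×3 = 167
Option 2: 10×1 + 13×1 + 11×1 + 9×5 + 13×0 + 8×5 + 8×5 = 159
Option 3: 10×0 + 13×0 + 11×4 + 9×2 + 13×3 + 8×1 + 8×2 = 125
Option 4: 10×4 + 13×2 + 11×5 + 9×1 + 13×2 + 8×3 + 8×0 = 180
Option 5: 10×5 + 13×5 + 11×3 + 9×0 + 13×4 + 8×2 + 8×4 = 248
Option 6: 10×3 + 13×3 + 11×0 + 9×3 + 13×5 + 8×4 + 8×1 = 201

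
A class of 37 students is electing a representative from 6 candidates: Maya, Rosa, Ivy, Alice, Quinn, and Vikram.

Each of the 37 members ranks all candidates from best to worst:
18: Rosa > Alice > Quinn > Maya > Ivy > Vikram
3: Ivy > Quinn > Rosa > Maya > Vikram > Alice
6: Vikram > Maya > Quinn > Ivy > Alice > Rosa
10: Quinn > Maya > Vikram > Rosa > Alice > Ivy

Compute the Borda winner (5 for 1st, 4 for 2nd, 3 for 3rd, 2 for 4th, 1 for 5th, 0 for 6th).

Quinn

Maya: 18×2 + 3×2 + 6×4 + 10×4 = 106
Rosa: 18×5 + 3×3 + 6×0 + 10×2 = 119
Ivy: 18×1 + 3×5 + 6×2 + 10×0 = 45
Alice: 18×4 + 3×0 + 6×1 + 10×1 = 88
Quinn: 18×3 + 3×4 + 6×3 + 10×5 = 134
Vikram: 18×0 + 3×1 + 6×5 + 10×3 = 63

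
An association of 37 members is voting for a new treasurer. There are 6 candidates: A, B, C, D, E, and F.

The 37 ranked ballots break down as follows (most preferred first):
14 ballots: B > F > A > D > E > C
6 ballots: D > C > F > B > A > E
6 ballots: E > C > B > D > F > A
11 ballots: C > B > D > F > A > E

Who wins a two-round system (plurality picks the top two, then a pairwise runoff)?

C

Round 1 first-place votes: A 0, B 14, C 11, D 6, E 6, F 0. B and C advance.
Runoff: B is ranked above C on 14 ballots, C above B on 23.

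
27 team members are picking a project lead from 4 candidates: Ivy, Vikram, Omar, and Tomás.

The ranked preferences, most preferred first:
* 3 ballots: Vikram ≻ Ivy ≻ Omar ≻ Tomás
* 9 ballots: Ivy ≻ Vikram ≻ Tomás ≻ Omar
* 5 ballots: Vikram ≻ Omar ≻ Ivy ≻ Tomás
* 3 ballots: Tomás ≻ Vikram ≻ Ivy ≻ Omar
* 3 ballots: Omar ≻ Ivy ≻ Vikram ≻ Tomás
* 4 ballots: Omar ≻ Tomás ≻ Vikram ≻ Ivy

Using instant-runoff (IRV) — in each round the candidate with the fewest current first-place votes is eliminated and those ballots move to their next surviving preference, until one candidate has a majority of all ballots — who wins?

Vikram

Round 1: Ivy 9, Vikram 8, Omar 7, Tomás 3. Tomás eliminated.
Round 2: Ivy 9, Vikram 11, Omar 7. Omar eliminated.
Round 3: Ivy 12, Vikram 15. Vikram has a majority (≥14).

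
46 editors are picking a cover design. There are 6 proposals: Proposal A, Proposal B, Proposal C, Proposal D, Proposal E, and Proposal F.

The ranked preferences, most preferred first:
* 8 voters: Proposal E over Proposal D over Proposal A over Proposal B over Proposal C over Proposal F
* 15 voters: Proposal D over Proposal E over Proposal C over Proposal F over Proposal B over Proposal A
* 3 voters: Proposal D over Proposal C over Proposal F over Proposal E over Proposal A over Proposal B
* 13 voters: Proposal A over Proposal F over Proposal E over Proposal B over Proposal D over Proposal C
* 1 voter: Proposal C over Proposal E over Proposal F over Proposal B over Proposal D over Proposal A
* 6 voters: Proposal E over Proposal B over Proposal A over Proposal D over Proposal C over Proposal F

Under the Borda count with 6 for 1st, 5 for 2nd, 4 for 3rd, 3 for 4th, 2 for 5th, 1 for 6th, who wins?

Proposal E

Proposal A: 8×4 + 15×1 + 3×2 + 13×6 + 1×1 + 6×4 = 156
Proposal B: 8×3 + 15×2 + 3×1 + 13×3 + 1×3 + 6×5 = 129
Proposal C: 8×2 + 15×4 + 3×5 + 13×1 + 1×6 + 6×2 = 122
Proposal D: 8×5 + 15×6 + 3×6 + 13×2 + 1×2 + 6×3 = 194
Proposal E: 8×6 + 15×5 + 3×3 + 13×4 + 1×5 + 6×6 = 225
Proposal F: 8×1 + 15×3 + 3×4 + 13×5 + 1×4 + 6×1 = 140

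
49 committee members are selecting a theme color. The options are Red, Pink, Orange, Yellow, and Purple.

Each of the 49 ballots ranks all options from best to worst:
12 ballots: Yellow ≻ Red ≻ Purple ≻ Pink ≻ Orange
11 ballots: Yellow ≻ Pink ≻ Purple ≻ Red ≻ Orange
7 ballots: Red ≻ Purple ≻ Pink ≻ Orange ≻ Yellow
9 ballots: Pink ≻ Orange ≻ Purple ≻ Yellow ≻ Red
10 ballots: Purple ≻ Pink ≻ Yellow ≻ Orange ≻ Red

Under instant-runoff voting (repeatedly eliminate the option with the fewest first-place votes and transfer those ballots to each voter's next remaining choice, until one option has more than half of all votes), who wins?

Round 1: Red 7, Pink 9, Orange 0, Yellow 23, Purple 10. Orange eliminated.
Round 2: Red 7, Pink 9, Yellow 23, Purple 10. Red eliminated.
Round 3: Pink 9, Yellow 23, Purple 17. Pink eliminated.
Round 4: Yellow 23, Purple 26. Purple has a majority (≥25).

Purple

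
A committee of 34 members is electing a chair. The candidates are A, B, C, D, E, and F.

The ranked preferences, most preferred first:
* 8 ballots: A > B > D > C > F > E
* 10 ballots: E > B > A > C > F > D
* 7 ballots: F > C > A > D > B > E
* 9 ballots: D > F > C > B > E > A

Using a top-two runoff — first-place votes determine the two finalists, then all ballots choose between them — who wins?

Round 1 first-place votes: A 8, B 0, C 0, D 9, E 10, F 7. E and D advance.
Runoff: E is ranked above D on 10 ballots, D above E on 24.

D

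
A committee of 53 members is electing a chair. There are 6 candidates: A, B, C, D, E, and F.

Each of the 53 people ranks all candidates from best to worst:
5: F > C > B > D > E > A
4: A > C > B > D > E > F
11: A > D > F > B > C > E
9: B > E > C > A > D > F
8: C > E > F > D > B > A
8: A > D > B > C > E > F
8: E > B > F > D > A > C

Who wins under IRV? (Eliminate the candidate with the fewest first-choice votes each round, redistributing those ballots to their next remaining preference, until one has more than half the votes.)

Round 1: A 23, B 9, C 8, D 0, E 8, F 5. D eliminated.
Round 2: A 23, B 9, C 8, E 8, F 5. F eliminated.
Round 3: A 23, B 9, C 13, E 8. E eliminated.
Round 4: A 23, B 17, C 13. C eliminated.
Round 5: A 23, B 30. B has a majority (≥27).

B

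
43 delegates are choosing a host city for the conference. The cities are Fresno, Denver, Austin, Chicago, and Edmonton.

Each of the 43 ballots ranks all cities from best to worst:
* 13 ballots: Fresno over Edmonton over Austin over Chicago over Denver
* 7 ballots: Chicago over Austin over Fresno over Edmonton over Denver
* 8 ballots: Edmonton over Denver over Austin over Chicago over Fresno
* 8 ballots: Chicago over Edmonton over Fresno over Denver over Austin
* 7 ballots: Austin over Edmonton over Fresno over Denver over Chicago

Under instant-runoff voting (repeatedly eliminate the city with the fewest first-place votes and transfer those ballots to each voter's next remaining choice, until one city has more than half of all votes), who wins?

Round 1: Fresno 13, Denver 0, Austin 7, Chicago 15, Edmonton 8. Denver eliminated.
Round 2: Fresno 13, Austin 7, Chicago 15, Edmonton 8. Austin eliminated.
Round 3: Fresno 13, Chicago 15, Edmonton 15. Fresno eliminated.
Round 4: Chicago 15, Edmonton 28. Edmonton has a majority (≥22).

Edmonton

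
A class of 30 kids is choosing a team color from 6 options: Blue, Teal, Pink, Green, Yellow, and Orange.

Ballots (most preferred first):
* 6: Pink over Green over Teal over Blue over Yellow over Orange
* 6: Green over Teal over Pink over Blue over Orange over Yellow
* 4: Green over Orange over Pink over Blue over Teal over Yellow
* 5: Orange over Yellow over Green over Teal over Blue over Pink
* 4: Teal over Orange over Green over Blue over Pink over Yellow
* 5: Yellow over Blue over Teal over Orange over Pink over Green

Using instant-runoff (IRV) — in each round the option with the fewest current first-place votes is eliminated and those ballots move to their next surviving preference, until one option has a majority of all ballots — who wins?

Green

Round 1: Blue 0, Teal 4, Pink 6, Green 10, Yellow 5, Orange 5. Blue eliminated.
Round 2: Teal 4, Pink 6, Green 10, Yellow 5, Orange 5. Teal eliminated.
Round 3: Pink 6, Green 10, Yellow 5, Orange 9. Yellow eliminated.
Round 4: Pink 6, Green 10, Orange 14. Pink eliminated.
Round 5: Green 16, Orange 14. Green has a majority (≥16).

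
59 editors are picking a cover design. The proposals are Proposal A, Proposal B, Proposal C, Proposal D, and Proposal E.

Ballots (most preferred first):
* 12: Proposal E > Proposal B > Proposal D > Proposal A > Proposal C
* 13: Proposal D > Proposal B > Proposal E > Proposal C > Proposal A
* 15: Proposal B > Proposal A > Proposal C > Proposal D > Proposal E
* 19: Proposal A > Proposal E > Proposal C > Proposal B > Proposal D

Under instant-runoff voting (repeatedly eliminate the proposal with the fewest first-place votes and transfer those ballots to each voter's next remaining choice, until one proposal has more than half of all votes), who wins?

Round 1: Proposal A 19, Proposal B 15, Proposal C 0, Proposal D 13, Proposal E 12. Proposal C eliminated.
Round 2: Proposal A 19, Proposal B 15, Proposal D 13, Proposal E 12. Proposal E eliminated.
Round 3: Proposal A 19, Proposal B 27, Proposal D 13. Proposal D eliminated.
Round 4: Proposal A 19, Proposal B 40. Proposal B has a majority (≥30).

Proposal B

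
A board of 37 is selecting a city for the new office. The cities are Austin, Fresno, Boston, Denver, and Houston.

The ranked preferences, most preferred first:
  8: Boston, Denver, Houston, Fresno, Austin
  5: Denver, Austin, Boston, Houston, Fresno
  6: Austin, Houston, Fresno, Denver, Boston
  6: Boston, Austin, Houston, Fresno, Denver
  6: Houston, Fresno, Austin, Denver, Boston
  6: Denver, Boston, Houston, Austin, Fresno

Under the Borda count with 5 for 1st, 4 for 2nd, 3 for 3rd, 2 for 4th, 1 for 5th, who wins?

Houston

Austin: 8×1 + 5×4 + 6×5 + 6×4 + 6×3 + 6×2 = 112
Fresno: 8×2 + 5×1 + 6×3 + 6×2 + 6×4 + 6×1 = 81
Boston: 8×5 + 5×3 + 6×1 + 6×5 + 6×1 + 6×4 = 121
Denver: 8×4 + 5×5 + 6×2 + 6×1 + 6×2 + 6×5 = 117
Houston: 8×3 + 5×2 + 6×4 + 6×3 + 6×5 + 6×3 = 124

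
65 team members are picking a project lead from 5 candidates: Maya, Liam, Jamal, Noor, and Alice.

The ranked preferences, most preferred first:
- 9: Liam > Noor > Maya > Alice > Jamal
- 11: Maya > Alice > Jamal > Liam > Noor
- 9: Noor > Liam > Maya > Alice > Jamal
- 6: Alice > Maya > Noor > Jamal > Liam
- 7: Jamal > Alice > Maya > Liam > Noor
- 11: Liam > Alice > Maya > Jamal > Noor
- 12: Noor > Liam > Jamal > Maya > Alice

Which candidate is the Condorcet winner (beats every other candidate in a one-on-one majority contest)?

Liam vs Maya: 41–24
Liam vs Jamal: 41–24
Liam vs Noor: 38–27
Liam vs Alice: 41–24
Liam beats every other candidate.

Liam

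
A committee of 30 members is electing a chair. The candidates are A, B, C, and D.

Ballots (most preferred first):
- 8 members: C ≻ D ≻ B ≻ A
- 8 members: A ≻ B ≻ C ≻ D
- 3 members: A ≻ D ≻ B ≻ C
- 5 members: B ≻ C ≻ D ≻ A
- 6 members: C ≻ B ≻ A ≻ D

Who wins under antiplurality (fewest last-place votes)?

B

Last-place votes: A 13, B 0, C 3, D 14.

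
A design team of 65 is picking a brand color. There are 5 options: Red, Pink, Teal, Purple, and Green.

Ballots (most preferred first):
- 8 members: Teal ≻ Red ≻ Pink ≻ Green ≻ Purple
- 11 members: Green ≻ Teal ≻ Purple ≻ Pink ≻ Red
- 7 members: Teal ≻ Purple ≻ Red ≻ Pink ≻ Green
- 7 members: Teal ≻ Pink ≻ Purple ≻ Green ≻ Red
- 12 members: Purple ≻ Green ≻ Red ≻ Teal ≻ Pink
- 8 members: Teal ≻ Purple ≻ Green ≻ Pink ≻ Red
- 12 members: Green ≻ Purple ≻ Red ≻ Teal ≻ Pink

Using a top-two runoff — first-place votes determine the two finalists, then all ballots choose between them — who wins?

Round 1 first-place votes: Red 0, Pink 0, Teal 30, Purple 12, Green 23. Teal and Green advance.
Runoff: Teal is ranked above Green on 30 ballots, Green above Teal on 35.

Green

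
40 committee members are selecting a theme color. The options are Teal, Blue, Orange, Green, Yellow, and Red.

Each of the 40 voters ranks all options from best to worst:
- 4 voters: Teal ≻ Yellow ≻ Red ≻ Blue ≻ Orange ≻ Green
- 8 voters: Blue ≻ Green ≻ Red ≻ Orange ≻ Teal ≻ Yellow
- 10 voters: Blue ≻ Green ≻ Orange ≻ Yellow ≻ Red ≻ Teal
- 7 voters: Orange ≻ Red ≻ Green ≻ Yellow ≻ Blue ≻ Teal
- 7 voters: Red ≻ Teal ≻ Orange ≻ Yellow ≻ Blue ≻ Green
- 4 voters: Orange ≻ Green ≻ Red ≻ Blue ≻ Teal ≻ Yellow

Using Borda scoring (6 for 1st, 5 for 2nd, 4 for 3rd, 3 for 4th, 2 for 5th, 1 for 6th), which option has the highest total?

Orange

Teal: 4×6 + 8×2 + 10×1 + 7×1 + 7×5 + 4×2 = 100
Blue: 4×3 + 8×6 + 10×6 + 7×2 + 7×2 + 4×3 = 160
Orange: 4×2 + 8×3 + 10×4 + 7×6 + 7×4 + 4×6 = 166
Green: 4×1 + 8×5 + 10×5 + 7×4 + 7×1 + 4×5 = 149
Yellow: 4×5 + 8×1 + 10×3 + 7×3 + 7×3 + 4×1 = 104
Red: 4×4 + 8×4 + 10×2 + 7×5 + 7×6 + 4×4 = 161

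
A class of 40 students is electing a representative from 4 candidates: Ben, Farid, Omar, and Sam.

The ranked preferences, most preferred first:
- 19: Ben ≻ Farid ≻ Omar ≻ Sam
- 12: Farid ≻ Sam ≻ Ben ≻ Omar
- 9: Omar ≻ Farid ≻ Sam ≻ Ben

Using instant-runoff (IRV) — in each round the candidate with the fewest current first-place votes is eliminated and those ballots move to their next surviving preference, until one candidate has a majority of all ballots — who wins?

Round 1: Ben 19, Farid 12, Omar 9, Sam 0. Sam eliminated.
Round 2: Ben 19, Farid 12, Omar 9. Omar eliminated.
Round 3: Ben 19, Farid 21. Farid has a majority (≥21).

Farid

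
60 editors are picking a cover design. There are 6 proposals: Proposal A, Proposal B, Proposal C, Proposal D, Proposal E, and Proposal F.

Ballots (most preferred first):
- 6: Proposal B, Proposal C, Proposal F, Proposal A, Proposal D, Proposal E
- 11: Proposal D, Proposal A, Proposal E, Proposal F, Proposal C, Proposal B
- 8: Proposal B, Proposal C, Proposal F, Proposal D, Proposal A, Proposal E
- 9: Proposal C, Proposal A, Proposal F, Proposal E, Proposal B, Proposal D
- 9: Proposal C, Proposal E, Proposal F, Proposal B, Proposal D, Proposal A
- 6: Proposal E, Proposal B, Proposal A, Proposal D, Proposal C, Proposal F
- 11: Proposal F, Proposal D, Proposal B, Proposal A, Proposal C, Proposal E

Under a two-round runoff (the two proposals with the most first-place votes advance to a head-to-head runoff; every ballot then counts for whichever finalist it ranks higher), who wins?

Proposal B

Round 1 first-place votes: Proposal A 0, Proposal B 14, Proposal C 18, Proposal D 11, Proposal E 6, Proposal F 11. Proposal C and Proposal B advance.
Runoff: Proposal C is ranked above Proposal B on 29 ballots, Proposal B above Proposal C on 31.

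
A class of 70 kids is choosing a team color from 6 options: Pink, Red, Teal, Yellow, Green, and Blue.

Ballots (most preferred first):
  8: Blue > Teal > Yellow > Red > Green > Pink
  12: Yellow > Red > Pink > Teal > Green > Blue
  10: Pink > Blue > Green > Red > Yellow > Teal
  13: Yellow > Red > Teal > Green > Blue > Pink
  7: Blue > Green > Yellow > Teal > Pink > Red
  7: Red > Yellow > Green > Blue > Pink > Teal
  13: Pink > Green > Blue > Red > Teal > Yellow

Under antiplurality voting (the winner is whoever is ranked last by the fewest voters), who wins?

Green

Last-place votes: Pink 21, Red 7, Teal 17, Yellow 13, Green 0, Blue 12.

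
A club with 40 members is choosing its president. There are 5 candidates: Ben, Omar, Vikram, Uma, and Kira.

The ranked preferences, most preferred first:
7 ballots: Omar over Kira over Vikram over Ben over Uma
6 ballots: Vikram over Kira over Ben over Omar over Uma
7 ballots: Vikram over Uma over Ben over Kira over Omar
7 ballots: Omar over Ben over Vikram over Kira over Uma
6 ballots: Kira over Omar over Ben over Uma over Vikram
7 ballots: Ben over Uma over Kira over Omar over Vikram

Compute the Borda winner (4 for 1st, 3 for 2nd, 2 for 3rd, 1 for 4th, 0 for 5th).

Ben

Ben: 7×1 + 6×2 + 7×2 + 7×3 + 6×2 + 7×4 = 94
Omar: 7×4 + 6×1 + 7×0 + 7×4 + 6×3 + 7×1 = 87
Vikram: 7×2 + 6×4 + 7×4 + 7×2 + 6×0 + 7×0 = 80
Uma: 7×0 + 6×0 + 7×3 + 7×0 + 6×1 + 7×3 = 48
Kira: 7×3 + 6×3 + 7×1 + 7×1 + 6×4 + 7×2 = 91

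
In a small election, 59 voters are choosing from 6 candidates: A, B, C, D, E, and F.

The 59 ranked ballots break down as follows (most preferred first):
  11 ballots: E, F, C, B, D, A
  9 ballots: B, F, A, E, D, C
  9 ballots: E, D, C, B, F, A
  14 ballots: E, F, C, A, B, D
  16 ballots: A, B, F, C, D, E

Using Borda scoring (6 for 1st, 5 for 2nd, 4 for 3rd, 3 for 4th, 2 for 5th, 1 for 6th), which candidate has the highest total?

F

A: 11×1 + 9×4 + 9×1 + 14×3 + 16×6 = 194
B: 11×3 + 9×6 + 9×3 + 14×2 + 16×5 = 222
C: 11×4 + 9×1 + 9×4 + 14×4 + 16×3 = 193
D: 11×2 + 9×2 + 9×5 + 14×1 + 16×2 = 131
E: 11×6 + 9×3 + 9×6 + 14×6 + 16×1 = 247
F: 11×5 + 9×5 + 9×2 + 14×5 + 16×4 = 252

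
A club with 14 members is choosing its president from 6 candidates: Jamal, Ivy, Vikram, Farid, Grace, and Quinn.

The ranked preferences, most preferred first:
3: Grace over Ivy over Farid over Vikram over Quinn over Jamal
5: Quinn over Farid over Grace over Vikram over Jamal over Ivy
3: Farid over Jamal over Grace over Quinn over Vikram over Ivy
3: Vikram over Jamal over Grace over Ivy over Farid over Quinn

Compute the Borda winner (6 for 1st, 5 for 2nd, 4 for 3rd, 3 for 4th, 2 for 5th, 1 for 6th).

Grace

Jamal: 3×1 + 5×2 + 3×5 + 3×5 = 43
Ivy: 3×5 + 5×1 + 3×1 + 3×3 = 32
Vikram: 3×3 + 5×3 + 3×2 + 3×6 = 48
Farid: 3×4 + 5×5 + 3×6 + 3×2 = 61
Grace: 3×6 + 5×4 + 3×4 + 3×4 = 62
Quinn: 3×2 + 5×6 + 3×3 + 3×1 = 48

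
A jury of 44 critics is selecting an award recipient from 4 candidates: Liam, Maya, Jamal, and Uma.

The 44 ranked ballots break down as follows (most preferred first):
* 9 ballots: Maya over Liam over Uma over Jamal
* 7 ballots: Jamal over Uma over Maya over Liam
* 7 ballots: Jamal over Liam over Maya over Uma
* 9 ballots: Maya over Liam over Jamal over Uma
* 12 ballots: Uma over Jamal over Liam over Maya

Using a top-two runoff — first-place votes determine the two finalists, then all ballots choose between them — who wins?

Jamal

Round 1 first-place votes: Liam 0, Maya 18, Jamal 14, Uma 12. Maya and Jamal advance.
Runoff: Maya is ranked above Jamal on 18 ballots, Jamal above Maya on 26.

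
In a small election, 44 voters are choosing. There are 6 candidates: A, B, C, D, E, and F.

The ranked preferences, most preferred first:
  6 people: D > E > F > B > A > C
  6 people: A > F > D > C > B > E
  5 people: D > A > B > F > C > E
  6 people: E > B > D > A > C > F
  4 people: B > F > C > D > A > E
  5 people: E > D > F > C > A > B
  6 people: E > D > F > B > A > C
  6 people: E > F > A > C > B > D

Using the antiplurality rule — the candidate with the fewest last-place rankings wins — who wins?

A

Last-place votes: A 0, B 5, C 12, D 6, E 15, F 6.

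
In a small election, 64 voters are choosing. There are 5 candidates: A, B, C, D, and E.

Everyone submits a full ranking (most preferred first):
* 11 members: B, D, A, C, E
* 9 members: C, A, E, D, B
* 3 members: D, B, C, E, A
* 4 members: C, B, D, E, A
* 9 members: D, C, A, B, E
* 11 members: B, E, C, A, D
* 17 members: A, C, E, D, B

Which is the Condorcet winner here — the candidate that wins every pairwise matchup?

C

C vs A: 36–28
C vs B: 39–25
C vs D: 41–23
C vs E: 53–11
C beats every other candidate.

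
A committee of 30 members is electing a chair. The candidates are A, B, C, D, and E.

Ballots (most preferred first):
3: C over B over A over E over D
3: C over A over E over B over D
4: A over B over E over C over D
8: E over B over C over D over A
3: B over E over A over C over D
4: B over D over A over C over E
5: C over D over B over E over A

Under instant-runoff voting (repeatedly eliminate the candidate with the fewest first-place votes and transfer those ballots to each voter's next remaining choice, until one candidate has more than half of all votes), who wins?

B

Round 1: A 4, B 7, C 11, D 0, E 8. D eliminated.
Round 2: A 4, B 7, C 11, E 8. A eliminated.
Round 3: B 11, C 11, E 8. E eliminated.
Round 4: B 19, C 11. B has a majority (≥16).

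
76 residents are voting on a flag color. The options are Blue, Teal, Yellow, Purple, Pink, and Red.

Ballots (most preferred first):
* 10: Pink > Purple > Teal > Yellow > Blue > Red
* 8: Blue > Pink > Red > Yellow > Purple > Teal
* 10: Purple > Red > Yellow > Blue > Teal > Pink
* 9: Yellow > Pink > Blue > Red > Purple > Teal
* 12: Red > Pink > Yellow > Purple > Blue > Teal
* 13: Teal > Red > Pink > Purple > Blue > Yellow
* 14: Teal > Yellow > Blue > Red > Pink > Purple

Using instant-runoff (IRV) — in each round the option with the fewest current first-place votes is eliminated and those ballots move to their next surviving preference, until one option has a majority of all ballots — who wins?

Round 1: Blue 8, Teal 27, Yellow 9, Purple 10, Pink 10, Red 12. Blue eliminated.
Round 2: Teal 27, Yellow 9, Purple 10, Pink 18, Red 12. Yellow eliminated.
Round 3: Teal 27, Purple 10, Pink 27, Red 12. Purple eliminated.
Round 4: Teal 27, Pink 27, Red 22. Red eliminated.
Round 5: Teal 37, Pink 39. Pink has a majority (≥39).

Pink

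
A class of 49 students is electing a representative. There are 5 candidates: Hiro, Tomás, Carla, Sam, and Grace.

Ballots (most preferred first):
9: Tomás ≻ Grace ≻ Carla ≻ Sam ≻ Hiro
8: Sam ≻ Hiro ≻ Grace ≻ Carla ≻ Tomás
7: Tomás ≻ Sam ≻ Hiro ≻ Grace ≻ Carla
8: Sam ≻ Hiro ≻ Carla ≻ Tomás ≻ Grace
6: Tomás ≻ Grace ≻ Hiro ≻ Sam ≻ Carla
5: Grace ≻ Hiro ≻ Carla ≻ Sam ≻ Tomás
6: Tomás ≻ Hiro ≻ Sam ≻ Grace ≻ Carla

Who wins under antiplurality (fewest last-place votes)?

Sam

Last-place votes: Hiro 9, Tomás 13, Carla 19, Sam 0, Grace 8.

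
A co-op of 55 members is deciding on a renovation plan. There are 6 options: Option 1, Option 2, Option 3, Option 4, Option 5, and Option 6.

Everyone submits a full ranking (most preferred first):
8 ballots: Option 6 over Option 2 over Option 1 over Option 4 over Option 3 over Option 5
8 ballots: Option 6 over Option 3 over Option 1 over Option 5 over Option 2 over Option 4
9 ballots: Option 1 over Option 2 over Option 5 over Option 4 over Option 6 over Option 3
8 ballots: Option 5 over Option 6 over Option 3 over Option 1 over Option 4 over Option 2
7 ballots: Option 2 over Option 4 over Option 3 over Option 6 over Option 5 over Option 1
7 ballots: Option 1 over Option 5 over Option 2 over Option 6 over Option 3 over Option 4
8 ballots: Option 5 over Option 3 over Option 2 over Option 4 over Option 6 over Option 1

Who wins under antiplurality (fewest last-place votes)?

Last-place votes: Option 1 15, Option 2 8, Option 3 9, Option 4 15, Option 5 8, Option 6 0.

Option 6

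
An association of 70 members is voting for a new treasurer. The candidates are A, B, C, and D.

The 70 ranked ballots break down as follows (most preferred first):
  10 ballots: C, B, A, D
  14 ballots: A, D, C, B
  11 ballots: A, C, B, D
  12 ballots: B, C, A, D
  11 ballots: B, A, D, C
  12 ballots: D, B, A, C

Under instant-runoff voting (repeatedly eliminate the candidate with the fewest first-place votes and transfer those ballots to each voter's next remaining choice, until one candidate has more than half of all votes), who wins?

Round 1: A 25, B 23, C 10, D 12. C eliminated.
Round 2: A 25, B 33, D 12. D eliminated.
Round 3: A 25, B 45. B has a majority (≥36).

B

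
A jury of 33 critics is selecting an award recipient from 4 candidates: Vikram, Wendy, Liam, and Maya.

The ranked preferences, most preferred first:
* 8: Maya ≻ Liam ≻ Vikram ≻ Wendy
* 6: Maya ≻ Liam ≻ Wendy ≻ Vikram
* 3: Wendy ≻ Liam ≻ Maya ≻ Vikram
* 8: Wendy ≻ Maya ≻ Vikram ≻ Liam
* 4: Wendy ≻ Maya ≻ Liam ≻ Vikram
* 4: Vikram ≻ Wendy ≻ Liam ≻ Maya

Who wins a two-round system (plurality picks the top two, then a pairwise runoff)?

Wendy

Round 1 first-place votes: Vikram 4, Wendy 15, Liam 0, Maya 14. Wendy and Maya advance.
Runoff: Wendy is ranked above Maya on 19 ballots, Maya above Wendy on 14.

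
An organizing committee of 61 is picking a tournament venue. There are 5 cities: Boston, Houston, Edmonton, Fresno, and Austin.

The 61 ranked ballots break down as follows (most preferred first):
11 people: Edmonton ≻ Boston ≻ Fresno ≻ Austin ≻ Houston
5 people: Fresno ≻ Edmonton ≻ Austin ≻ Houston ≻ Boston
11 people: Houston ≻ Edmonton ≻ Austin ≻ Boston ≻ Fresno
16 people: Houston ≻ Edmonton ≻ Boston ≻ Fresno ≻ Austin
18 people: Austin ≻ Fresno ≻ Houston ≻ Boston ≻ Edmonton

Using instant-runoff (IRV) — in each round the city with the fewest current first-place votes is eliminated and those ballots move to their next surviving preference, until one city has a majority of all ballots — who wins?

Round 1: Boston 0, Houston 27, Edmonton 11, Fresno 5, Austin 18. Boston eliminated.
Round 2: Houston 27, Edmonton 11, Fresno 5, Austin 18. Fresno eliminated.
Round 3: Houston 27, Edmonton 16, Austin 18. Edmonton eliminated.
Round 4: Houston 27, Austin 34. Austin has a majority (≥31).

Austin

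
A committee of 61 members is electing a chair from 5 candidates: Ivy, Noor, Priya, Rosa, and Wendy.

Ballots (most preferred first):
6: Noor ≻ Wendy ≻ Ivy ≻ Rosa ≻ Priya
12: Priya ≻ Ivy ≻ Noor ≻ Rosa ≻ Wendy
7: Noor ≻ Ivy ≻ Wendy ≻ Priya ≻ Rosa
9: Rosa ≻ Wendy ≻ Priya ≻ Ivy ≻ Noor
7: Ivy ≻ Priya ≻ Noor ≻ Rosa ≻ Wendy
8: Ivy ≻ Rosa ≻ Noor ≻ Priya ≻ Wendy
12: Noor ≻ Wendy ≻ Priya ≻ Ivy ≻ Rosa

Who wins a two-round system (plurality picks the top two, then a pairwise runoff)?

Round 1 first-place votes: Ivy 15, Noor 25, Priya 12, Rosa 9, Wendy 0. Noor and Ivy advance.
Runoff: Noor is ranked above Ivy on 25 ballots, Ivy above Noor on 36.

Ivy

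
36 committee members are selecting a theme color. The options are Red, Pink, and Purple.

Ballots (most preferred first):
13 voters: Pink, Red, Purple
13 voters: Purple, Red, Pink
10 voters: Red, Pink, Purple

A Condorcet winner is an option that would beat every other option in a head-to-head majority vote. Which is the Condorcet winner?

Red

Red vs Pink: 23–13
Red vs Purple: 23–13
Red beats every other option.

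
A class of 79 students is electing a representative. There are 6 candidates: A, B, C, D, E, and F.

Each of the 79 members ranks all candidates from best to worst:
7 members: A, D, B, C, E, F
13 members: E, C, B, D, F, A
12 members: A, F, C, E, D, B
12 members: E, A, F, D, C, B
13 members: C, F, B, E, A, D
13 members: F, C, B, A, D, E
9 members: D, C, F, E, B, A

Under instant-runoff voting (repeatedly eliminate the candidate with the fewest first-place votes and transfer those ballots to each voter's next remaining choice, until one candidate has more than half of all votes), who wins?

C

Round 1: A 19, B 0, C 13, D 9, E 25, F 13. B eliminated.
Round 2: A 19, C 13, D 9, E 25, F 13. D eliminated.
Round 3: A 19, C 22, E 25, F 13. F eliminated.
Round 4: A 19, C 35, E 25. A eliminated.
Round 5: C 54, E 25. C has a majority (≥40).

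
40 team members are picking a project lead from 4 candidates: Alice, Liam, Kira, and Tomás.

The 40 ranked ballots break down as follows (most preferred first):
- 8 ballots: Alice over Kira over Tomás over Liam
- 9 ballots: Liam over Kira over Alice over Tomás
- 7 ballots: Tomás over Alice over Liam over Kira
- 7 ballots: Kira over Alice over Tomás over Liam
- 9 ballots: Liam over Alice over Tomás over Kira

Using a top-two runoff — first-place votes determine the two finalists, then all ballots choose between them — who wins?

Alice

Round 1 first-place votes: Alice 8, Liam 18, Kira 7, Tomás 7. Liam and Alice advance.
Runoff: Liam is ranked above Alice on 18 ballots, Alice above Liam on 22.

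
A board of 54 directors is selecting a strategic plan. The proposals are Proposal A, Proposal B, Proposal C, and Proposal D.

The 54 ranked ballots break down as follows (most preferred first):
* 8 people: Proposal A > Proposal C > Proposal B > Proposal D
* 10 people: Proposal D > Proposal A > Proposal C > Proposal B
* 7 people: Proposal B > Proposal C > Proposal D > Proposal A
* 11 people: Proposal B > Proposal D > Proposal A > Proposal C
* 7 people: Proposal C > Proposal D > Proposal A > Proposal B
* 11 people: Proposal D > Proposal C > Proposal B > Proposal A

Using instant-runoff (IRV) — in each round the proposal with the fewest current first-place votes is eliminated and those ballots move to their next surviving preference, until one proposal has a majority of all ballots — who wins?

Proposal D

Round 1: Proposal A 8, Proposal B 18, Proposal C 7, Proposal D 21. Proposal C eliminated.
Round 2: Proposal A 8, Proposal B 18, Proposal D 28. Proposal D has a majority (≥28).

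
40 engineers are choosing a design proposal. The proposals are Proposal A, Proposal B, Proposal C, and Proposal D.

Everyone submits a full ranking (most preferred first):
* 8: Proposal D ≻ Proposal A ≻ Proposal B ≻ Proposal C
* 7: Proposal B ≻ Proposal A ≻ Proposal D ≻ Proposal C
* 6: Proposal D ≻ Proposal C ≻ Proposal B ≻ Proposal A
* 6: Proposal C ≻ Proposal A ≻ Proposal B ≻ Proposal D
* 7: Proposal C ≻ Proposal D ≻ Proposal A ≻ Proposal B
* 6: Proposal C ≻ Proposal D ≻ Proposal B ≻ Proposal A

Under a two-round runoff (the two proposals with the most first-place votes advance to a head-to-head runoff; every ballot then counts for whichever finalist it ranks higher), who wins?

Proposal D

Round 1 first-place votes: Proposal A 0, Proposal B 7, Proposal C 19, Proposal D 14. Proposal C and Proposal D advance.
Runoff: Proposal C is ranked above Proposal D on 19 ballots, Proposal D above Proposal C on 21.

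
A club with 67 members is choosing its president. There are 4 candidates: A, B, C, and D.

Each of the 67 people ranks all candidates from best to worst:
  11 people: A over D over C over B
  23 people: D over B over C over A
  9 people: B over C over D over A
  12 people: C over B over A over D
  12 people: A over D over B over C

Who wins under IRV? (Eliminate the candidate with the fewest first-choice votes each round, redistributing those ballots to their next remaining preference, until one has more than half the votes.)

A

Round 1: A 23, B 9, C 12, D 23. B eliminated.
Round 2: A 23, C 21, D 23. C eliminated.
Round 3: A 35, D 32. A has a majority (≥34).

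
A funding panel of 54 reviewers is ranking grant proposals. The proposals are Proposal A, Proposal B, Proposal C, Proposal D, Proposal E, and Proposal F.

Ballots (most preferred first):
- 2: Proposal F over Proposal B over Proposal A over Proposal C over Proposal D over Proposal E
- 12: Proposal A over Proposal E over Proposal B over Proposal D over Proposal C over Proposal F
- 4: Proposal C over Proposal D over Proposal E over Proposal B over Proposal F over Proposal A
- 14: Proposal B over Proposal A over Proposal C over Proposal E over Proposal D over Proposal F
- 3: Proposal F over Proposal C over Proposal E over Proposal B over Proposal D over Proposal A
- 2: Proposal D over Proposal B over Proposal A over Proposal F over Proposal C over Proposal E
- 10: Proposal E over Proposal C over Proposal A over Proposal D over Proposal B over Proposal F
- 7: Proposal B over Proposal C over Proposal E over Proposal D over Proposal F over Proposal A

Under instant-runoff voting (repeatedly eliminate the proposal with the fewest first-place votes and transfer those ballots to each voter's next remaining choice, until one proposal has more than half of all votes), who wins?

Round 1: Proposal A 12, Proposal B 21, Proposal C 4, Proposal D 2, Proposal E 10, Proposal F 5. Proposal D eliminated.
Round 2: Proposal A 12, Proposal B 23, Proposal C 4, Proposal E 10, Proposal F 5. Proposal C eliminated.
Round 3: Proposal A 12, Proposal B 23, Proposal E 14, Proposal F 5. Proposal F eliminated.
Round 4: Proposal A 12, Proposal B 25, Proposal E 17. Proposal A eliminated.
Round 5: Proposal B 25, Proposal E 29. Proposal E has a majority (≥28).

Proposal E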